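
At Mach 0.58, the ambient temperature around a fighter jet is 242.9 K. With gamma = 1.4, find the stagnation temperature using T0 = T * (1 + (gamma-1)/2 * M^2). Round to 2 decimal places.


Step 1: (gamma-1)/2 = 0.2
Step 2: M^2 = 0.3364
Step 3: 1 + 0.2 * 0.3364 = 1.06728
Step 4: T0 = 242.9 * 1.06728 = 259.24 K

259.24


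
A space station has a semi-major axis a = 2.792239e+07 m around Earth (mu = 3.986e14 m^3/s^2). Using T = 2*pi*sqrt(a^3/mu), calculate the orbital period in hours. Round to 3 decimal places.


Step 1: a^3 / mu = 2.176997e+22 / 3.986e14 = 5.461607e+07
Step 2: sqrt(5.461607e+07) = 7390.2688 s
Step 3: T = 2*pi * 7390.2688 = 46434.43 s
Step 4: T in hours = 46434.43 / 3600 = 12.898 hours

12.898


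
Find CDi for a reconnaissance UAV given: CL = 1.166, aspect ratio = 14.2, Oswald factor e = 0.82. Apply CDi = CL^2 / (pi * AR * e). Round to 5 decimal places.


Step 1: CL^2 = 1.166^2 = 1.359556
Step 2: pi * AR * e = 3.14159 * 14.2 * 0.82 = 36.580705
Step 3: CDi = 1.359556 / 36.580705 = 0.03717

0.03717


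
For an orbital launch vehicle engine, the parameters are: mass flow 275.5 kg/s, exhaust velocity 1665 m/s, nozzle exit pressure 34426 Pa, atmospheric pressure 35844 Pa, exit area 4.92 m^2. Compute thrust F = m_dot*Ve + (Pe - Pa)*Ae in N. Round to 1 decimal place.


Step 1: Momentum thrust = m_dot * Ve = 275.5 * 1665 = 458707.5 N
Step 2: Pressure thrust = (Pe - Pa) * Ae = (34426 - 35844) * 4.92 = -6976.56 N
Step 3: Total thrust F = 458707.5 + -6976.56 = 451730.9 N

451730.9


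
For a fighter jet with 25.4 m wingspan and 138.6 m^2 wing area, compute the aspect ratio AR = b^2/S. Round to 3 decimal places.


Step 1: b^2 = 25.4^2 = 645.16
Step 2: AR = 645.16 / 138.6 = 4.655

4.655


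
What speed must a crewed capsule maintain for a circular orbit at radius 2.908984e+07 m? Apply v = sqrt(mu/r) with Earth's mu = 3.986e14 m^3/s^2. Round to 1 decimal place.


Step 1: mu / r = 3.986e14 / 2.908984e+07 = 13702378.5624
Step 2: v = sqrt(13702378.5624) = 3701.7 m/s

3701.7


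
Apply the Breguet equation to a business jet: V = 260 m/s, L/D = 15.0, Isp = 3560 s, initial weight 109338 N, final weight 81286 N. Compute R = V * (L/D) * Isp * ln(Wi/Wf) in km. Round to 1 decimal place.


Step 1: Coefficient = V * (L/D) * Isp = 260 * 15.0 * 3560 = 13884000.0 m
Step 2: Wi/Wf = 109338 / 81286 = 1.345102
Step 3: ln(1.345102) = 0.29647
Step 4: R = 13884000.0 * 0.29647 = 4116192.3 m = 4116.2 km

4116.2


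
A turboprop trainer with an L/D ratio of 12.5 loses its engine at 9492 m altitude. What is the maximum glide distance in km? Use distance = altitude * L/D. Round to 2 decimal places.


Step 1: Glide distance = altitude * L/D = 9492 * 12.5 = 118650.0 m
Step 2: Convert to km: 118650.0 / 1000 = 118.65 km

118.65


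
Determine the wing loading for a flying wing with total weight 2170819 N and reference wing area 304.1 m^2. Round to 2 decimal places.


Step 1: Wing loading = W / S = 2170819 / 304.1
Step 2: Wing loading = 7138.50 N/m^2

7138.50


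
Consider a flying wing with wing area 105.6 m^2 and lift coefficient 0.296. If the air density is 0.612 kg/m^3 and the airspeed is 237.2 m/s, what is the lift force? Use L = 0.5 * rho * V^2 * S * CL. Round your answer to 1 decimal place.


Step 1: Calculate dynamic pressure q = 0.5 * 0.612 * 237.2^2 = 0.5 * 0.612 * 56263.84 = 17216.735 Pa
Step 2: Multiply by wing area and lift coefficient: L = 17216.735 * 105.6 * 0.296
Step 3: L = 1818087.2202 * 0.296 = 538153.8 N

538153.8


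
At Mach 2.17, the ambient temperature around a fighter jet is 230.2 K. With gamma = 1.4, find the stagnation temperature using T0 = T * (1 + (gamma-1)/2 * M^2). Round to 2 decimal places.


Step 1: (gamma-1)/2 = 0.2
Step 2: M^2 = 4.7089
Step 3: 1 + 0.2 * 4.7089 = 1.94178
Step 4: T0 = 230.2 * 1.94178 = 447.00 K

447.00


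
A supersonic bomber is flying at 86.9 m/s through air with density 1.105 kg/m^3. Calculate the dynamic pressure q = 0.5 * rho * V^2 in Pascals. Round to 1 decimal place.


Step 1: V^2 = 86.9^2 = 7551.61
Step 2: q = 0.5 * 1.105 * 7551.61
Step 3: q = 4172.3 Pa

4172.3


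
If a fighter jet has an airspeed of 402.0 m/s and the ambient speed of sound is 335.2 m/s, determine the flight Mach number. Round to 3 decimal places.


Step 1: M = V / a = 402.0 / 335.2
Step 2: M = 1.199

1.199


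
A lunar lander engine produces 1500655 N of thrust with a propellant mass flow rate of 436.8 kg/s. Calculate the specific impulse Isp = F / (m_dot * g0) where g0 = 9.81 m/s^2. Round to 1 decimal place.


Step 1: m_dot * g0 = 436.8 * 9.81 = 4285.01
Step 2: Isp = 1500655 / 4285.01 = 350.2 s

350.2


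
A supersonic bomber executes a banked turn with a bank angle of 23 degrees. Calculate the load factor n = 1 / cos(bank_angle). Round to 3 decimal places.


Step 1: Convert 23 degrees to radians = 0.401426
Step 2: cos(23 deg) = 0.920505
Step 3: n = 1 / 0.920505 = 1.086

1.086


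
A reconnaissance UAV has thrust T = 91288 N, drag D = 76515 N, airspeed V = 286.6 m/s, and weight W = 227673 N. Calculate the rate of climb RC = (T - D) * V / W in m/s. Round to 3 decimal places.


Step 1: Excess thrust = T - D = 91288 - 76515 = 14773 N
Step 2: Excess power = 14773 * 286.6 = 4233941.8 W
Step 3: RC = 4233941.8 / 227673 = 18.597 m/s

18.597


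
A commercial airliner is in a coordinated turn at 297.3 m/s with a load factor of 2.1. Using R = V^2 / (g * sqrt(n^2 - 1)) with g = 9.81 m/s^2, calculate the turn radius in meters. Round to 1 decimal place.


Step 1: V^2 = 297.3^2 = 88387.29
Step 2: n^2 - 1 = 2.1^2 - 1 = 3.41
Step 3: sqrt(3.41) = 1.846619
Step 4: R = 88387.29 / (9.81 * 1.846619) = 4879.1 m

4879.1


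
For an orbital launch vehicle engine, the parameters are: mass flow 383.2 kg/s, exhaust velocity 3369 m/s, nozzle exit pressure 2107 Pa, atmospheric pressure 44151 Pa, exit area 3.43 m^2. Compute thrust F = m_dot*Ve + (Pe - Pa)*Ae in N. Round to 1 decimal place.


Step 1: Momentum thrust = m_dot * Ve = 383.2 * 3369 = 1291000.8 N
Step 2: Pressure thrust = (Pe - Pa) * Ae = (2107 - 44151) * 3.43 = -144210.92 N
Step 3: Total thrust F = 1291000.8 + -144210.92 = 1146789.9 N

1146789.9


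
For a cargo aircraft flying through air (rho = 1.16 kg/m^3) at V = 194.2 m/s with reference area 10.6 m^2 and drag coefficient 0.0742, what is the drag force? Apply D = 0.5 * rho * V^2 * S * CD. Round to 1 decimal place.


Step 1: Dynamic pressure q = 0.5 * 1.16 * 194.2^2 = 21873.9112 Pa
Step 2: Drag D = q * S * CD = 21873.9112 * 10.6 * 0.0742
Step 3: D = 17204.3 N

17204.3


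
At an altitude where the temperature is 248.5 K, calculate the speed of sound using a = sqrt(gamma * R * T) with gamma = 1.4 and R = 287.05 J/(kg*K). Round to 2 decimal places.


Step 1: gamma * R * T = 1.4 * 287.05 * 248.5 = 99864.695
Step 2: a = sqrt(99864.695) = 316.01 m/s

316.01


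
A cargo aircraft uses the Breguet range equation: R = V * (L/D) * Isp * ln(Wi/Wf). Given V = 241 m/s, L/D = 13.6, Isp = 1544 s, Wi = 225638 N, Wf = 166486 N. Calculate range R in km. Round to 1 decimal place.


Step 1: Coefficient = V * (L/D) * Isp = 241 * 13.6 * 1544 = 5060614.4 m
Step 2: Wi/Wf = 225638 / 166486 = 1.355297
Step 3: ln(1.355297) = 0.304021
Step 4: R = 5060614.4 * 0.304021 = 1538531.7 m = 1538.5 km

1538.5


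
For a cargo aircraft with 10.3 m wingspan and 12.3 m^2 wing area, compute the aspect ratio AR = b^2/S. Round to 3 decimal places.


Step 1: b^2 = 10.3^2 = 106.09
Step 2: AR = 106.09 / 12.3 = 8.625

8.625


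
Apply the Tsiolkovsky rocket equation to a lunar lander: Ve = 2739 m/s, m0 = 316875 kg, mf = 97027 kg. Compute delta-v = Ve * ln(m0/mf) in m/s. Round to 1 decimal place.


Step 1: Mass ratio m0/mf = 316875 / 97027 = 3.265844
Step 2: ln(3.265844) = 1.183518
Step 3: delta-v = 2739 * 1.183518 = 3241.7 m/s

3241.7


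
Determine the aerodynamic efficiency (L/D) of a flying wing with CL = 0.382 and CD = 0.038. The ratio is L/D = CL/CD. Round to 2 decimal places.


Step 1: L/D = CL / CD = 0.382 / 0.038
Step 2: L/D = 10.05

10.05


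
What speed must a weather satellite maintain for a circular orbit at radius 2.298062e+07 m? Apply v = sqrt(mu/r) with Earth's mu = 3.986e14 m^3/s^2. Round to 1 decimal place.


Step 1: mu / r = 3.986e14 / 2.298062e+07 = 17345049.8725
Step 2: v = sqrt(17345049.8725) = 4164.7 m/s

4164.7


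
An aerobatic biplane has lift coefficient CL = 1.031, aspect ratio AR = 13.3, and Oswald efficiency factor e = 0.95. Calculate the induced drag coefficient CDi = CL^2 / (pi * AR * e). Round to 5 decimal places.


Step 1: CL^2 = 1.031^2 = 1.062961
Step 2: pi * AR * e = 3.14159 * 13.3 * 0.95 = 39.694023
Step 3: CDi = 1.062961 / 39.694023 = 0.02678

0.02678


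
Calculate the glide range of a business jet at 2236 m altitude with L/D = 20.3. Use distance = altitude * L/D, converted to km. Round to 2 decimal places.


Step 1: Glide distance = altitude * L/D = 2236 * 20.3 = 45390.8 m
Step 2: Convert to km: 45390.8 / 1000 = 45.39 km

45.39


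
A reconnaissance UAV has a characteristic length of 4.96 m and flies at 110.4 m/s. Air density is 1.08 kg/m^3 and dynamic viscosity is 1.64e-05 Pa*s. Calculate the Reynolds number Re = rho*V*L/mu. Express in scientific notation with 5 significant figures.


Step 1: Numerator = rho * V * L = 1.08 * 110.4 * 4.96 = 591.39072
Step 2: Re = 591.39072 / 1.64e-05
Step 3: Re = 3.6060e+07

3.6060e+07


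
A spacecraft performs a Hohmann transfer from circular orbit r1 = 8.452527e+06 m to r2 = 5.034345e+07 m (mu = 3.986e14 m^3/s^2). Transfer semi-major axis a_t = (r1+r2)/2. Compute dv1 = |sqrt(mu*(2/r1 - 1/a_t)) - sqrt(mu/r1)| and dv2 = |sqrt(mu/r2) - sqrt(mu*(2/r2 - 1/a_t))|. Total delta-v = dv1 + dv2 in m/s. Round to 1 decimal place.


Step 1: Transfer semi-major axis a_t = (8.452527e+06 + 5.034345e+07) / 2 = 2.939799e+07 m
Step 2: v1 (circular at r1) = sqrt(mu/r1) = 6867.13 m/s
Step 3: v_t1 = sqrt(mu*(2/r1 - 1/a_t)) = 8986.45 m/s
Step 4: dv1 = |8986.45 - 6867.13| = 2119.32 m/s
Step 5: v2 (circular at r2) = 2813.83 m/s, v_t2 = 1508.8 m/s
Step 6: dv2 = |2813.83 - 1508.8| = 1305.03 m/s
Step 7: Total delta-v = 2119.32 + 1305.03 = 3424.3 m/s

3424.3


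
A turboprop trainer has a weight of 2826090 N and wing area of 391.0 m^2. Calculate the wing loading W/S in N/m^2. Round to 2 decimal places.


Step 1: Wing loading = W / S = 2826090 / 391.0
Step 2: Wing loading = 7227.85 N/m^2

7227.85


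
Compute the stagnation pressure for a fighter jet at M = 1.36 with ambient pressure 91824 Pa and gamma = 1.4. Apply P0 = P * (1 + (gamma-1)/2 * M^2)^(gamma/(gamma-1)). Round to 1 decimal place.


Step 1: (gamma-1)/2 * M^2 = 0.2 * 1.8496 = 0.36992
Step 2: 1 + 0.36992 = 1.36992
Step 3: Exponent gamma/(gamma-1) = 3.5
Step 4: P0 = 91824 * 1.36992^3.5 = 276305.4 Pa

276305.4


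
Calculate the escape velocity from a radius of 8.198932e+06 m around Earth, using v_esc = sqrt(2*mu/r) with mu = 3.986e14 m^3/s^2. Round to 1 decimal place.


Step 1: 2*mu/r = 2 * 3.986e14 / 8.198932e+06 = 97232176.0932
Step 2: v_esc = sqrt(97232176.0932) = 9860.6 m/s

9860.6


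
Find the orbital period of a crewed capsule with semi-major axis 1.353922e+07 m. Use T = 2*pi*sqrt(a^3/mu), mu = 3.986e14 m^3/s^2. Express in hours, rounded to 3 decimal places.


Step 1: a^3 / mu = 2.481881e+21 / 3.986e14 = 6.226495e+06
Step 2: sqrt(6.226495e+06) = 2495.2946 s
Step 3: T = 2*pi * 2495.2946 = 15678.4 s
Step 4: T in hours = 15678.4 / 3600 = 4.355 hours

4.355


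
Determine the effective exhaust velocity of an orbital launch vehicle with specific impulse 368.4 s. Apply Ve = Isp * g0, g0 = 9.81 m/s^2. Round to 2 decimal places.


Step 1: Ve = Isp * g0 = 368.4 * 9.81
Step 2: Ve = 3614.00 m/s

3614.00


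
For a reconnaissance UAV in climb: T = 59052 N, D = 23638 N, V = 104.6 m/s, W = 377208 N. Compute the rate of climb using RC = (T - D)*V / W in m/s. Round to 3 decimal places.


Step 1: Excess thrust = T - D = 59052 - 23638 = 35414 N
Step 2: Excess power = 35414 * 104.6 = 3704304.4 W
Step 3: RC = 3704304.4 / 377208 = 9.820 m/s

9.820


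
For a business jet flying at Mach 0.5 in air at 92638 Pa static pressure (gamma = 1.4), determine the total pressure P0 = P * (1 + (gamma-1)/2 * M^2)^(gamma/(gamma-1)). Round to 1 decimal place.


Step 1: (gamma-1)/2 * M^2 = 0.2 * 0.25 = 0.05
Step 2: 1 + 0.05 = 1.05
Step 3: Exponent gamma/(gamma-1) = 3.5
Step 4: P0 = 92638 * 1.05^3.5 = 109888.4 Pa

109888.4


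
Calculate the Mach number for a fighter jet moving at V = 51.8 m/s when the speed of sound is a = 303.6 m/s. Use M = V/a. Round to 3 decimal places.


Step 1: M = V / a = 51.8 / 303.6
Step 2: M = 0.171

0.171


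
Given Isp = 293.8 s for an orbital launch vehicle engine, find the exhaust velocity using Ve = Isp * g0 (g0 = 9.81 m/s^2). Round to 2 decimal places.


Step 1: Ve = Isp * g0 = 293.8 * 9.81
Step 2: Ve = 2882.18 m/s

2882.18


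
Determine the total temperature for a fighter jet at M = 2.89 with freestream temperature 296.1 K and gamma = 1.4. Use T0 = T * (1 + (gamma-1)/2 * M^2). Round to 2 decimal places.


Step 1: (gamma-1)/2 = 0.2
Step 2: M^2 = 8.3521
Step 3: 1 + 0.2 * 8.3521 = 2.67042
Step 4: T0 = 296.1 * 2.67042 = 790.71 K

790.71


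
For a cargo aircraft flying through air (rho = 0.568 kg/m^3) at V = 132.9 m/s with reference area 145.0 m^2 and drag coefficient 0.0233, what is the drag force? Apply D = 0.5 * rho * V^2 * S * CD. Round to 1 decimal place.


Step 1: Dynamic pressure q = 0.5 * 0.568 * 132.9^2 = 5016.1244 Pa
Step 2: Drag D = q * S * CD = 5016.1244 * 145.0 * 0.0233
Step 3: D = 16947.0 N

16947.0


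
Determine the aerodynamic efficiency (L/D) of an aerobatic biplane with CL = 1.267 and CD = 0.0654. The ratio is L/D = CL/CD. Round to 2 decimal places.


Step 1: L/D = CL / CD = 1.267 / 0.0654
Step 2: L/D = 19.37

19.37


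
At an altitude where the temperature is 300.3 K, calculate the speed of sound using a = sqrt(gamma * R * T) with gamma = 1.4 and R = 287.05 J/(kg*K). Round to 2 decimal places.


Step 1: gamma * R * T = 1.4 * 287.05 * 300.3 = 120681.561
Step 2: a = sqrt(120681.561) = 347.39 m/s

347.39


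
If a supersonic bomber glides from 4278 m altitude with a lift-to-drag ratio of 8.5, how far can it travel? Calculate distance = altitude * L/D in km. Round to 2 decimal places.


Step 1: Glide distance = altitude * L/D = 4278 * 8.5 = 36363.0 m
Step 2: Convert to km: 36363.0 / 1000 = 36.36 km

36.36


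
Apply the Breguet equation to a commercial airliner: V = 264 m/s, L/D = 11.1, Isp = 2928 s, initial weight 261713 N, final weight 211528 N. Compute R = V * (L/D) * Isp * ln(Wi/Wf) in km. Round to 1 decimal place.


Step 1: Coefficient = V * (L/D) * Isp = 264 * 11.1 * 2928 = 8580211.2 m
Step 2: Wi/Wf = 261713 / 211528 = 1.23725
Step 3: ln(1.23725) = 0.212891
Step 4: R = 8580211.2 * 0.212891 = 1826650.7 m = 1826.7 km

1826.7


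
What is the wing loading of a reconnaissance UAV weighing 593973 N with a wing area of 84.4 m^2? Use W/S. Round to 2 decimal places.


Step 1: Wing loading = W / S = 593973 / 84.4
Step 2: Wing loading = 7037.59 N/m^2

7037.59


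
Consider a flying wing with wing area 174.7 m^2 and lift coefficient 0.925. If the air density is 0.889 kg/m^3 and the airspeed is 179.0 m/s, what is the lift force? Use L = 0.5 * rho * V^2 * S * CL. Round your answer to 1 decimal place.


Step 1: Calculate dynamic pressure q = 0.5 * 0.889 * 179.0^2 = 0.5 * 0.889 * 32041.0 = 14242.2245 Pa
Step 2: Multiply by wing area and lift coefficient: L = 14242.2245 * 174.7 * 0.925
Step 3: L = 2488116.6201 * 0.925 = 2301507.9 N

2301507.9


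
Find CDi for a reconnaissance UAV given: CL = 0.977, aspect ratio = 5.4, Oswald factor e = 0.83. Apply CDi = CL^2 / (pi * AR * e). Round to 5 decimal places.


Step 1: CL^2 = 0.977^2 = 0.954529
Step 2: pi * AR * e = 3.14159 * 5.4 * 0.83 = 14.080618
Step 3: CDi = 0.954529 / 14.080618 = 0.06779

0.06779


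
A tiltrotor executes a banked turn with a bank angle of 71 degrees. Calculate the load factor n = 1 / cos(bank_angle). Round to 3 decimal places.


Step 1: Convert 71 degrees to radians = 1.239184
Step 2: cos(71 deg) = 0.325568
Step 3: n = 1 / 0.325568 = 3.072

3.072


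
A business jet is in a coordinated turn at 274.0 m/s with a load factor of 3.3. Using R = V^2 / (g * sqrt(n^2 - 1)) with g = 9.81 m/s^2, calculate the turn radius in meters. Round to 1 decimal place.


Step 1: V^2 = 274.0^2 = 75076.0
Step 2: n^2 - 1 = 3.3^2 - 1 = 9.89
Step 3: sqrt(9.89) = 3.144837
Step 4: R = 75076.0 / (9.81 * 3.144837) = 2433.5 m

2433.5


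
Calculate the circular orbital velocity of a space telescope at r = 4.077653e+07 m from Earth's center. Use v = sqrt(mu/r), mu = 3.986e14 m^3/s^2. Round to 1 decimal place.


Step 1: mu / r = 3.986e14 / 4.077653e+07 = 9775230.9969
Step 2: v = sqrt(9775230.9969) = 3126.5 m/s

3126.5


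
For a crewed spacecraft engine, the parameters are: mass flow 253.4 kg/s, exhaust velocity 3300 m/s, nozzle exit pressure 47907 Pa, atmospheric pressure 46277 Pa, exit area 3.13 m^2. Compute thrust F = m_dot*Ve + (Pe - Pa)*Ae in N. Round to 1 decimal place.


Step 1: Momentum thrust = m_dot * Ve = 253.4 * 3300 = 836220.0 N
Step 2: Pressure thrust = (Pe - Pa) * Ae = (47907 - 46277) * 3.13 = 5101.90 N
Step 3: Total thrust F = 836220.0 + 5101.90 = 841321.9 N

841321.9


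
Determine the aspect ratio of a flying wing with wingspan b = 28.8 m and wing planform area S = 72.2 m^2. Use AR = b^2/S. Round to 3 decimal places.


Step 1: b^2 = 28.8^2 = 829.44
Step 2: AR = 829.44 / 72.2 = 11.488

11.488


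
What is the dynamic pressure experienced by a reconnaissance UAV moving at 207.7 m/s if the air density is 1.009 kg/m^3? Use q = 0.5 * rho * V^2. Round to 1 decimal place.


Step 1: V^2 = 207.7^2 = 43139.29
Step 2: q = 0.5 * 1.009 * 43139.29
Step 3: q = 21763.8 Pa

21763.8


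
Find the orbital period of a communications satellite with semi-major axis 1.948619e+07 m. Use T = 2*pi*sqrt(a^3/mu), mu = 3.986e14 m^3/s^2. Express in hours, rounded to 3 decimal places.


Step 1: a^3 / mu = 7.399132e+21 / 3.986e14 = 1.856280e+07
Step 2: sqrt(1.856280e+07) = 4308.4569 s
Step 3: T = 2*pi * 4308.4569 = 27070.83 s
Step 4: T in hours = 27070.83 / 3600 = 7.520 hours

7.520


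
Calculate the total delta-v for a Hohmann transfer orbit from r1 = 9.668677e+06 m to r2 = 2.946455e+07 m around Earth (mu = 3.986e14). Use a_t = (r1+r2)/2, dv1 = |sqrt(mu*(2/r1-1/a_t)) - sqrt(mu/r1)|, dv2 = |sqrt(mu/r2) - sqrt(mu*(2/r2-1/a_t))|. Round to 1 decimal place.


Step 1: Transfer semi-major axis a_t = (9.668677e+06 + 2.946455e+07) / 2 = 1.956661e+07 m
Step 2: v1 (circular at r1) = sqrt(mu/r1) = 6420.74 m/s
Step 3: v_t1 = sqrt(mu*(2/r1 - 1/a_t)) = 7879.11 m/s
Step 4: dv1 = |7879.11 - 6420.74| = 1458.37 m/s
Step 5: v2 (circular at r2) = 3678.06 m/s, v_t2 = 2585.5 m/s
Step 6: dv2 = |3678.06 - 2585.5| = 1092.56 m/s
Step 7: Total delta-v = 1458.37 + 1092.56 = 2550.9 m/s

2550.9


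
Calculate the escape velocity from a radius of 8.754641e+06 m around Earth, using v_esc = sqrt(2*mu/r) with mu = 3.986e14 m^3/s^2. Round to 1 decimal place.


Step 1: 2*mu/r = 2 * 3.986e14 / 8.754641e+06 = 91060273.0597
Step 2: v_esc = sqrt(91060273.0597) = 9542.6 m/s

9542.6


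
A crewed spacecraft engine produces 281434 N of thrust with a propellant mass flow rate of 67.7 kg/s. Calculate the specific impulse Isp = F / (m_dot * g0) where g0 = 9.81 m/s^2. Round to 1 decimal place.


Step 1: m_dot * g0 = 67.7 * 9.81 = 664.14
Step 2: Isp = 281434 / 664.14 = 423.8 s

423.8


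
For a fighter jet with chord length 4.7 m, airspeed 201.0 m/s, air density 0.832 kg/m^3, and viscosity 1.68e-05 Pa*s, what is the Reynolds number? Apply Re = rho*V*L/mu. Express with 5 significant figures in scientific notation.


Step 1: Numerator = rho * V * L = 0.832 * 201.0 * 4.7 = 785.9904
Step 2: Re = 785.9904 / 1.68e-05
Step 3: Re = 4.6785e+07

4.6785e+07


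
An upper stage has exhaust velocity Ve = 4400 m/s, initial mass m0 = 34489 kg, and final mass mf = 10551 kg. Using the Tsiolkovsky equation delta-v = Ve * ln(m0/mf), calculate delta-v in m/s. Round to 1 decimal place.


Step 1: Mass ratio m0/mf = 34489 / 10551 = 3.26879
Step 2: ln(3.26879) = 1.18442
Step 3: delta-v = 4400 * 1.18442 = 5211.4 m/s

5211.4


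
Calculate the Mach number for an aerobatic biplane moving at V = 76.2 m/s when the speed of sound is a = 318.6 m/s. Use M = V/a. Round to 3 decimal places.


Step 1: M = V / a = 76.2 / 318.6
Step 2: M = 0.239

0.239


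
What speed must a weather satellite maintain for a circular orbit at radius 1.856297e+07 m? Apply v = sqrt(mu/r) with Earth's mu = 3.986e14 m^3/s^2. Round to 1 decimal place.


Step 1: mu / r = 3.986e14 / 1.856297e+07 = 21472856.9836
Step 2: v = sqrt(21472856.9836) = 4633.9 m/s

4633.9


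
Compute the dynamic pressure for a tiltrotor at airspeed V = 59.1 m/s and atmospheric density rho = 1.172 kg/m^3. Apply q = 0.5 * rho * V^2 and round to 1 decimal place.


Step 1: V^2 = 59.1^2 = 3492.81
Step 2: q = 0.5 * 1.172 * 3492.81
Step 3: q = 2046.8 Pa

2046.8


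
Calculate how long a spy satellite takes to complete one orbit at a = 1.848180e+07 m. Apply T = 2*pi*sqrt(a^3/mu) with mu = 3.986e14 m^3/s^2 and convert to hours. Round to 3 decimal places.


Step 1: a^3 / mu = 6.312957e+21 / 3.986e14 = 1.583782e+07
Step 2: sqrt(1.583782e+07) = 3979.6763 s
Step 3: T = 2*pi * 3979.6763 = 25005.04 s
Step 4: T in hours = 25005.04 / 3600 = 6.946 hours

6.946


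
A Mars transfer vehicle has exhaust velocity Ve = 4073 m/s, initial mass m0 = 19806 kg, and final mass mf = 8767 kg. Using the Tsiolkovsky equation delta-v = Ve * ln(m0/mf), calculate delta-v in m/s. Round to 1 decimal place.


Step 1: Mass ratio m0/mf = 19806 / 8767 = 2.259154
Step 2: ln(2.259154) = 0.81499
Step 3: delta-v = 4073 * 0.81499 = 3319.5 m/s

3319.5


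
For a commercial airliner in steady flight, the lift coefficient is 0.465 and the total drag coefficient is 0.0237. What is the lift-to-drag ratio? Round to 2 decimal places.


Step 1: L/D = CL / CD = 0.465 / 0.0237
Step 2: L/D = 19.62

19.62


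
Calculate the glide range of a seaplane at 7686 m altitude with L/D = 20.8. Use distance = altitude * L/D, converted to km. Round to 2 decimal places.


Step 1: Glide distance = altitude * L/D = 7686 * 20.8 = 159868.8 m
Step 2: Convert to km: 159868.8 / 1000 = 159.87 km

159.87


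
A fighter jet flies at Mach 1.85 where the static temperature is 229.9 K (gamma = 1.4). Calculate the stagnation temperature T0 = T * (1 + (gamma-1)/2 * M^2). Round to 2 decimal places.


Step 1: (gamma-1)/2 = 0.2
Step 2: M^2 = 3.4225
Step 3: 1 + 0.2 * 3.4225 = 1.6845
Step 4: T0 = 229.9 * 1.6845 = 387.27 K

387.27


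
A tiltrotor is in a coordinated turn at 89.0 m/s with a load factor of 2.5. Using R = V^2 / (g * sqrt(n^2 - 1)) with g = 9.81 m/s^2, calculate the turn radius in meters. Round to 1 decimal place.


Step 1: V^2 = 89.0^2 = 7921.0
Step 2: n^2 - 1 = 2.5^2 - 1 = 5.25
Step 3: sqrt(5.25) = 2.291288
Step 4: R = 7921.0 / (9.81 * 2.291288) = 352.4 m

352.4


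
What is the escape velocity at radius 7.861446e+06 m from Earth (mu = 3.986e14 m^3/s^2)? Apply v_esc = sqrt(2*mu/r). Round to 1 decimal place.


Step 1: 2*mu/r = 2 * 3.986e14 / 7.861446e+06 = 101406280.7275
Step 2: v_esc = sqrt(101406280.7275) = 10070.1 m/s

10070.1


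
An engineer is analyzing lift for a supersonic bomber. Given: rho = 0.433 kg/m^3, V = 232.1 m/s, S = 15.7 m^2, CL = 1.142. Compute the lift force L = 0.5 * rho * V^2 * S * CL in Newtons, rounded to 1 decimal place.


Step 1: Calculate dynamic pressure q = 0.5 * 0.433 * 232.1^2 = 0.5 * 0.433 * 53870.41 = 11662.9438 Pa
Step 2: Multiply by wing area and lift coefficient: L = 11662.9438 * 15.7 * 1.142
Step 3: L = 183108.2171 * 1.142 = 209109.6 N

209109.6


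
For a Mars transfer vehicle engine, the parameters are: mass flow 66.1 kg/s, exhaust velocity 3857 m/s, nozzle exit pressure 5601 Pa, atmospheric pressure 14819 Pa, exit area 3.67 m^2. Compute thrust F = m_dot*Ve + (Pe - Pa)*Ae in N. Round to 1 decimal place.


Step 1: Momentum thrust = m_dot * Ve = 66.1 * 3857 = 254947.7 N
Step 2: Pressure thrust = (Pe - Pa) * Ae = (5601 - 14819) * 3.67 = -33830.06 N
Step 3: Total thrust F = 254947.7 + -33830.06 = 221117.6 N

221117.6


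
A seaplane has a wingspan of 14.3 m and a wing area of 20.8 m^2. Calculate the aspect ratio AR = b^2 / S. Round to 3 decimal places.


Step 1: b^2 = 14.3^2 = 204.49
Step 2: AR = 204.49 / 20.8 = 9.831

9.831


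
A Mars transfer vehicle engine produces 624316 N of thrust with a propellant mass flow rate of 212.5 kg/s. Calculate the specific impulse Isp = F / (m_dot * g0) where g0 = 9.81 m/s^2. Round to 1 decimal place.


Step 1: m_dot * g0 = 212.5 * 9.81 = 2084.62
Step 2: Isp = 624316 / 2084.62 = 299.5 s

299.5


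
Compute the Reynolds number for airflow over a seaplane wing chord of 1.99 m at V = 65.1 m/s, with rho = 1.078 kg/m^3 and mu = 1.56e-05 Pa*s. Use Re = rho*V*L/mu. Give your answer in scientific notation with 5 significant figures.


Step 1: Numerator = rho * V * L = 1.078 * 65.1 * 1.99 = 139.653822
Step 2: Re = 139.653822 / 1.56e-05
Step 3: Re = 8.9522e+06

8.9522e+06


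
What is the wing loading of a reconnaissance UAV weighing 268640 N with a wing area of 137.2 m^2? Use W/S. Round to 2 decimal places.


Step 1: Wing loading = W / S = 268640 / 137.2
Step 2: Wing loading = 1958.02 N/m^2

1958.02


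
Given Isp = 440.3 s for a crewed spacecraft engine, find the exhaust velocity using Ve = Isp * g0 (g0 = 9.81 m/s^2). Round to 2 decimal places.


Step 1: Ve = Isp * g0 = 440.3 * 9.81
Step 2: Ve = 4319.34 m/s

4319.34


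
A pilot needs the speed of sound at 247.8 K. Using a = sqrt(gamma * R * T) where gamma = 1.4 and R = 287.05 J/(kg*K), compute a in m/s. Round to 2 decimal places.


Step 1: gamma * R * T = 1.4 * 287.05 * 247.8 = 99583.386
Step 2: a = sqrt(99583.386) = 315.57 m/s

315.57


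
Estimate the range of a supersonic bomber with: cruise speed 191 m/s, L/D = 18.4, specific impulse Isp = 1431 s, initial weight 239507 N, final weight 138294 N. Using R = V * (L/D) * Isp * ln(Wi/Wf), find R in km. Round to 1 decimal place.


Step 1: Coefficient = V * (L/D) * Isp = 191 * 18.4 * 1431 = 5029106.4 m
Step 2: Wi/Wf = 239507 / 138294 = 1.731868
Step 3: ln(1.731868) = 0.549201
Step 4: R = 5029106.4 * 0.549201 = 2761989.2 m = 2762.0 km

2762.0


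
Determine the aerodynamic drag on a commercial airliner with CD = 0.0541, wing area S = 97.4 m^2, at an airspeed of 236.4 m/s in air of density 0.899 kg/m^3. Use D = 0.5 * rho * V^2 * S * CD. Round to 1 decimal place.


Step 1: Dynamic pressure q = 0.5 * 0.899 * 236.4^2 = 25120.2895 Pa
Step 2: Drag D = q * S * CD = 25120.2895 * 97.4 * 0.0541
Step 3: D = 132367.3 N

132367.3


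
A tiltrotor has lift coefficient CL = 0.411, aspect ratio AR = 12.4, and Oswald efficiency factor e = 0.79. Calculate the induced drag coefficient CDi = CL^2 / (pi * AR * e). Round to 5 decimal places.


Step 1: CL^2 = 0.411^2 = 0.168921
Step 2: pi * AR * e = 3.14159 * 12.4 * 0.79 = 30.775042
Step 3: CDi = 0.168921 / 30.775042 = 0.00549

0.00549


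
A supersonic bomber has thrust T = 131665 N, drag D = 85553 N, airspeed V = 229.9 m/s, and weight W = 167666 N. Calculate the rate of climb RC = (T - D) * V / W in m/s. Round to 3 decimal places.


Step 1: Excess thrust = T - D = 131665 - 85553 = 46112 N
Step 2: Excess power = 46112 * 229.9 = 10601148.8 W
Step 3: RC = 10601148.8 / 167666 = 63.228 m/s

63.228


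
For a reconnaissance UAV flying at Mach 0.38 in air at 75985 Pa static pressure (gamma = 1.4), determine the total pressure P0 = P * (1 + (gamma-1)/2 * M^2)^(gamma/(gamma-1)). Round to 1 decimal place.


Step 1: (gamma-1)/2 * M^2 = 0.2 * 0.1444 = 0.02888
Step 2: 1 + 0.02888 = 1.02888
Step 3: Exponent gamma/(gamma-1) = 3.5
Step 4: P0 = 75985 * 1.02888^3.5 = 83946.9 Pa

83946.9


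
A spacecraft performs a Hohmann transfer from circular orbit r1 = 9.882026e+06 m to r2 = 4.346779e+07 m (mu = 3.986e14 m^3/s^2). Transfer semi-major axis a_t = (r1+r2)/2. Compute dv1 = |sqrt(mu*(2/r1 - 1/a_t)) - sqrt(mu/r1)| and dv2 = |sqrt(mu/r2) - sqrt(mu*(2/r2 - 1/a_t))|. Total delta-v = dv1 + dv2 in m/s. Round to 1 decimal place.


Step 1: Transfer semi-major axis a_t = (9.882026e+06 + 4.346779e+07) / 2 = 2.667491e+07 m
Step 2: v1 (circular at r1) = sqrt(mu/r1) = 6351.05 m/s
Step 3: v_t1 = sqrt(mu*(2/r1 - 1/a_t)) = 8107.33 m/s
Step 4: dv1 = |8107.33 - 6351.05| = 1756.28 m/s
Step 5: v2 (circular at r2) = 3028.2 m/s, v_t2 = 1843.13 m/s
Step 6: dv2 = |3028.2 - 1843.13| = 1185.07 m/s
Step 7: Total delta-v = 1756.28 + 1185.07 = 2941.4 m/s

2941.4


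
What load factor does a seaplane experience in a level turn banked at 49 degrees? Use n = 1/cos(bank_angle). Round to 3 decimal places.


Step 1: Convert 49 degrees to radians = 0.855211
Step 2: cos(49 deg) = 0.656059
Step 3: n = 1 / 0.656059 = 1.524

1.524


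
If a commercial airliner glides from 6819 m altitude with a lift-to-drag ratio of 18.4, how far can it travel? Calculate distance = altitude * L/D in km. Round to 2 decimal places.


Step 1: Glide distance = altitude * L/D = 6819 * 18.4 = 125469.6 m
Step 2: Convert to km: 125469.6 / 1000 = 125.47 km

125.47


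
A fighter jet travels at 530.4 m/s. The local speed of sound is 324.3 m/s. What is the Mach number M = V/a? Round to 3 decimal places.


Step 1: M = V / a = 530.4 / 324.3
Step 2: M = 1.636

1.636


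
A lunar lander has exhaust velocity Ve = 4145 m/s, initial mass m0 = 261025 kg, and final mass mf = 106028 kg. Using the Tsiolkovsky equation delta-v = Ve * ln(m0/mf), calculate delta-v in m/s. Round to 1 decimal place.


Step 1: Mass ratio m0/mf = 261025 / 106028 = 2.46185
Step 2: ln(2.46185) = 0.900913
Step 3: delta-v = 4145 * 0.900913 = 3734.3 m/s

3734.3


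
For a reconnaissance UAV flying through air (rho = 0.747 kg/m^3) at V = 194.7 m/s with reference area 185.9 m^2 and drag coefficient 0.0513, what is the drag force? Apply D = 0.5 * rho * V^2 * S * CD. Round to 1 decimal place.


Step 1: Dynamic pressure q = 0.5 * 0.747 * 194.7^2 = 14158.6716 Pa
Step 2: Drag D = q * S * CD = 14158.6716 * 185.9 * 0.0513
Step 3: D = 135026.6 N

135026.6


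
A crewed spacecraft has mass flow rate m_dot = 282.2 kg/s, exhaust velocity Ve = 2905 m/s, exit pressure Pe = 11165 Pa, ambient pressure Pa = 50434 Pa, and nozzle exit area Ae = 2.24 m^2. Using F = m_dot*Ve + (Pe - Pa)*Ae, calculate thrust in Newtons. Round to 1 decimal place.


Step 1: Momentum thrust = m_dot * Ve = 282.2 * 2905 = 819791.0 N
Step 2: Pressure thrust = (Pe - Pa) * Ae = (11165 - 50434) * 2.24 = -87962.56 N
Step 3: Total thrust F = 819791.0 + -87962.56 = 731828.4 N

731828.4


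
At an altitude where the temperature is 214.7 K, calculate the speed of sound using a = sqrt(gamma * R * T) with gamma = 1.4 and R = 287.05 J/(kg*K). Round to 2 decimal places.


Step 1: gamma * R * T = 1.4 * 287.05 * 214.7 = 86281.489
Step 2: a = sqrt(86281.489) = 293.74 m/s

293.74


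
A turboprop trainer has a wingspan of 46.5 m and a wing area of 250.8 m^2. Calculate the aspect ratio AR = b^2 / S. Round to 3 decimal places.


Step 1: b^2 = 46.5^2 = 2162.25
Step 2: AR = 2162.25 / 250.8 = 8.621

8.621


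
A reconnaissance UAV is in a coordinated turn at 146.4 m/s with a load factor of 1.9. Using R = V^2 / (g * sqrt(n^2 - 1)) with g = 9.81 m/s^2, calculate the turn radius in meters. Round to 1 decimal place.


Step 1: V^2 = 146.4^2 = 21432.96
Step 2: n^2 - 1 = 1.9^2 - 1 = 2.61
Step 3: sqrt(2.61) = 1.615549
Step 4: R = 21432.96 / (9.81 * 1.615549) = 1352.4 m

1352.4


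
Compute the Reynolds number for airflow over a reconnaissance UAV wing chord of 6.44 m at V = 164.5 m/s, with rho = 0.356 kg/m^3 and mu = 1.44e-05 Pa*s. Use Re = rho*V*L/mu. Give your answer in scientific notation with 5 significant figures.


Step 1: Numerator = rho * V * L = 0.356 * 164.5 * 6.44 = 377.13928
Step 2: Re = 377.13928 / 1.44e-05
Step 3: Re = 2.6190e+07

2.6190e+07


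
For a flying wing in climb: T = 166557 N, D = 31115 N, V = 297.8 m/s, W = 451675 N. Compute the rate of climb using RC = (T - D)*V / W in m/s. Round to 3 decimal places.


Step 1: Excess thrust = T - D = 166557 - 31115 = 135442 N
Step 2: Excess power = 135442 * 297.8 = 40334627.6 W
Step 3: RC = 40334627.6 / 451675 = 89.300 m/s

89.300


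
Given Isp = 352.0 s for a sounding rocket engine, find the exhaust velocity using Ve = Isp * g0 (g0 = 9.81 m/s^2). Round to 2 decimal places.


Step 1: Ve = Isp * g0 = 352.0 * 9.81
Step 2: Ve = 3453.12 m/s

3453.12


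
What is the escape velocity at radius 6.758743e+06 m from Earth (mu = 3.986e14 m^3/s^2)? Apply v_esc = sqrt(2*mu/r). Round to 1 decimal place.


Step 1: 2*mu/r = 2 * 3.986e14 / 6.758743e+06 = 117950926.6738
Step 2: v_esc = sqrt(117950926.6738) = 10860.5 m/s

10860.5


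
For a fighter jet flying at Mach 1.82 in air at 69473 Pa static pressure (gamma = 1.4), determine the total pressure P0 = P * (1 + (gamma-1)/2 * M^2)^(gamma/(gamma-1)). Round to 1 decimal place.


Step 1: (gamma-1)/2 * M^2 = 0.2 * 3.3124 = 0.66248
Step 2: 1 + 0.66248 = 1.66248
Step 3: Exponent gamma/(gamma-1) = 3.5
Step 4: P0 = 69473 * 1.66248^3.5 = 411588.8 Pa

411588.8


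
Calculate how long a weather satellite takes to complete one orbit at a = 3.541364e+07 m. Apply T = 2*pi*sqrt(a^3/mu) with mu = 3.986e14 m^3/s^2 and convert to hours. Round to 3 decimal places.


Step 1: a^3 / mu = 4.441316e+22 / 3.986e14 = 1.114229e+08
Step 2: sqrt(1.114229e+08) = 10555.704 s
Step 3: T = 2*pi * 10555.704 = 66323.44 s
Step 4: T in hours = 66323.44 / 3600 = 18.423 hours

18.423


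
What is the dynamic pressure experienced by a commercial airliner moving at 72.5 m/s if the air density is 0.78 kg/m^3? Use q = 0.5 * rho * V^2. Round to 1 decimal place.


Step 1: V^2 = 72.5^2 = 5256.25
Step 2: q = 0.5 * 0.78 * 5256.25
Step 3: q = 2049.9 Pa

2049.9


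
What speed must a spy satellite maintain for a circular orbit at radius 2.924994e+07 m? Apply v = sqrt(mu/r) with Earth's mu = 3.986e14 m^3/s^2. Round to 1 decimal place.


Step 1: mu / r = 3.986e14 / 2.924994e+07 = 13627378.3809
Step 2: v = sqrt(13627378.3809) = 3691.5 m/s

3691.5


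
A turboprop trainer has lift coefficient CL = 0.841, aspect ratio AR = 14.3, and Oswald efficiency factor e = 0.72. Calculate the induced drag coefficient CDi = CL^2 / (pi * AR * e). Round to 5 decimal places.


Step 1: CL^2 = 0.841^2 = 0.707281
Step 2: pi * AR * e = 3.14159 * 14.3 * 0.72 = 32.345838
Step 3: CDi = 0.707281 / 32.345838 = 0.02187

0.02187


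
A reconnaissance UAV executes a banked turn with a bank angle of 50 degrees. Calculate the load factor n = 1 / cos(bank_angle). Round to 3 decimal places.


Step 1: Convert 50 degrees to radians = 0.872665
Step 2: cos(50 deg) = 0.642788
Step 3: n = 1 / 0.642788 = 1.556

1.556


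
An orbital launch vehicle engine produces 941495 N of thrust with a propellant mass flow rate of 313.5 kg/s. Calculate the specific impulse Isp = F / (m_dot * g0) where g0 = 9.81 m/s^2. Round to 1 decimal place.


Step 1: m_dot * g0 = 313.5 * 9.81 = 3075.43
Step 2: Isp = 941495 / 3075.43 = 306.1 s

306.1


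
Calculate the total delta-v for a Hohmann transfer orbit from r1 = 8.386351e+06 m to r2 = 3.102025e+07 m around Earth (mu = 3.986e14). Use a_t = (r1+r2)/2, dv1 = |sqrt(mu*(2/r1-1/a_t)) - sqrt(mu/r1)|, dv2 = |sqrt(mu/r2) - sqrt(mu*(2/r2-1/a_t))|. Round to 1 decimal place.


Step 1: Transfer semi-major axis a_t = (8.386351e+06 + 3.102025e+07) / 2 = 1.970330e+07 m
Step 2: v1 (circular at r1) = sqrt(mu/r1) = 6894.17 m/s
Step 3: v_t1 = sqrt(mu*(2/r1 - 1/a_t)) = 8650.38 m/s
Step 4: dv1 = |8650.38 - 6894.17| = 1756.21 m/s
Step 5: v2 (circular at r2) = 3584.64 m/s, v_t2 = 2338.64 m/s
Step 6: dv2 = |3584.64 - 2338.64| = 1246.01 m/s
Step 7: Total delta-v = 1756.21 + 1246.01 = 3002.2 m/s

3002.2


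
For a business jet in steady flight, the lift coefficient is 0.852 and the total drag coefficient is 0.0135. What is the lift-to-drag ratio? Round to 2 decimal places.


Step 1: L/D = CL / CD = 0.852 / 0.0135
Step 2: L/D = 63.11

63.11


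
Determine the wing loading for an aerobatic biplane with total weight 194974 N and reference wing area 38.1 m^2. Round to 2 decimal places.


Step 1: Wing loading = W / S = 194974 / 38.1
Step 2: Wing loading = 5117.43 N/m^2

5117.43


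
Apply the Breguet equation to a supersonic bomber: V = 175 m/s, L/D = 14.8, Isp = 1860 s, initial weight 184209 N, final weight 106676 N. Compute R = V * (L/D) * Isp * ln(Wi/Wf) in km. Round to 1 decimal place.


Step 1: Coefficient = V * (L/D) * Isp = 175 * 14.8 * 1860 = 4817400.0 m
Step 2: Wi/Wf = 184209 / 106676 = 1.726808
Step 3: ln(1.726808) = 0.546275
Step 4: R = 4817400.0 * 0.546275 = 2631624.1 m = 2631.6 km

2631.6


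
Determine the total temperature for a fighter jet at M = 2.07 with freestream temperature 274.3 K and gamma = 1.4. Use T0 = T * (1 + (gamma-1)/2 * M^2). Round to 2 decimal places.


Step 1: (gamma-1)/2 = 0.2
Step 2: M^2 = 4.2849
Step 3: 1 + 0.2 * 4.2849 = 1.85698
Step 4: T0 = 274.3 * 1.85698 = 509.37 K

509.37


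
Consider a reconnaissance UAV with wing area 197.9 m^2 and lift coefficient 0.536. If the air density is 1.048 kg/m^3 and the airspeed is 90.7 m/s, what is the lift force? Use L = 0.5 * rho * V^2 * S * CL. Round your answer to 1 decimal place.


Step 1: Calculate dynamic pressure q = 0.5 * 1.048 * 90.7^2 = 0.5 * 1.048 * 8226.49 = 4310.6808 Pa
Step 2: Multiply by wing area and lift coefficient: L = 4310.6808 * 197.9 * 0.536
Step 3: L = 853083.7224 * 0.536 = 457252.9 N

457252.9


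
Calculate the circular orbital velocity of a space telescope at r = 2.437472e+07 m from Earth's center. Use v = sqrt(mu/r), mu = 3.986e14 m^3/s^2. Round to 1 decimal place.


Step 1: mu / r = 3.986e14 / 2.437472e+07 = 16353008.3628
Step 2: v = sqrt(16353008.3628) = 4043.9 m/s

4043.9


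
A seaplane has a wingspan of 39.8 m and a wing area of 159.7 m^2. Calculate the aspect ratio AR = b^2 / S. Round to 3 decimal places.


Step 1: b^2 = 39.8^2 = 1584.04
Step 2: AR = 1584.04 / 159.7 = 9.919

9.919


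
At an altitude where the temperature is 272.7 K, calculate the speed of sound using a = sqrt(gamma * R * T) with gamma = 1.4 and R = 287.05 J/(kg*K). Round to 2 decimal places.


Step 1: gamma * R * T = 1.4 * 287.05 * 272.7 = 109589.949
Step 2: a = sqrt(109589.949) = 331.04 m/s

331.04


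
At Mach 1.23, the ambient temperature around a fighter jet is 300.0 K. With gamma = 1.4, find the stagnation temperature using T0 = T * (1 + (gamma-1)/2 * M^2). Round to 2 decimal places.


Step 1: (gamma-1)/2 = 0.2
Step 2: M^2 = 1.5129
Step 3: 1 + 0.2 * 1.5129 = 1.30258
Step 4: T0 = 300.0 * 1.30258 = 390.77 K

390.77


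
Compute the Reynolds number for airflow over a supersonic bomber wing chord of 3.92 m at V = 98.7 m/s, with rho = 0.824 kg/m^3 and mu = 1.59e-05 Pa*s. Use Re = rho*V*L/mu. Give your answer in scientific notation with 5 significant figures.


Step 1: Numerator = rho * V * L = 0.824 * 98.7 * 3.92 = 318.808896
Step 2: Re = 318.808896 / 1.59e-05
Step 3: Re = 2.0051e+07

2.0051e+07


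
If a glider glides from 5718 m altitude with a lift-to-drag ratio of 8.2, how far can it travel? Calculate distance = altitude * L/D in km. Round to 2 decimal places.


Step 1: Glide distance = altitude * L/D = 5718 * 8.2 = 46887.6 m
Step 2: Convert to km: 46887.6 / 1000 = 46.89 km

46.89


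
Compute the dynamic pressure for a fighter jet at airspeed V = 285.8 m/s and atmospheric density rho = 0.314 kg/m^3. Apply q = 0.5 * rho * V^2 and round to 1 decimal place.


Step 1: V^2 = 285.8^2 = 81681.64
Step 2: q = 0.5 * 0.314 * 81681.64
Step 3: q = 12824.0 Pa

12824.0


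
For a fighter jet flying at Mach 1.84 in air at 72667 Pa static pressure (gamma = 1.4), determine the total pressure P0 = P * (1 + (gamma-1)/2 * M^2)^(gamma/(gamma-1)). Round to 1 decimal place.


Step 1: (gamma-1)/2 * M^2 = 0.2 * 3.3856 = 0.67712
Step 2: 1 + 0.67712 = 1.67712
Step 3: Exponent gamma/(gamma-1) = 3.5
Step 4: P0 = 72667 * 1.67712^3.5 = 443927.2 Pa

443927.2
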